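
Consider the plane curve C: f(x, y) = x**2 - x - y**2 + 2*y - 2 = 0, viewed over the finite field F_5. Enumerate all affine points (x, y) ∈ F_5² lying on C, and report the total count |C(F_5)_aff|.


Affine F_5-points: {(0, 3), (0, 4), (1, 3), (1, 4), (2, 0), (2, 2), (3, 1), (4, 0), (4, 2)}; count = 9.

For each of the 25 pairs (x, y) ∈ F_5², evaluate f(x, y) mod 5. Record the zeros.
  x = 0: [0↦3, 1↦4, 2↦3, 3↦0, 4↦0]  zeros at y ∈ {3, 4}
  x = 1: [0↦3, 1↦4, 2↦3, 3↦0, 4↦0]  zeros at y ∈ {3, 4}
  x = 2: [0↦0, 1↦1, 2↦0, 3↦2, 4↦2]  zeros at y ∈ {0, 2}
  x = 3: [0↦4, 1↦0, 2↦4, 3↦1, 4↦1]  zeros at y ∈ {1}
  x = 4: [0↦0, 1↦1, 2↦0, 3↦2, 4↦2]  zeros at y ∈ {0, 2}
Collecting zeros: affine points = {(0, 3), (0, 4), (1, 3), (1, 4), (2, 0), (2, 2), (3, 1), (4, 0), (4, 2)}.
Total count |C(F_5)_aff| = 9.


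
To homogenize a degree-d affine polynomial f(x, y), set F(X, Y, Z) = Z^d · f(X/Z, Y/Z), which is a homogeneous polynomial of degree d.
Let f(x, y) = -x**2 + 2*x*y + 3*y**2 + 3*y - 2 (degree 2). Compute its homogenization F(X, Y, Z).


F(X, Y, Z) = -X**2 + 2*X*Y + 3*Y**2 + 3*Y*Z - 2*Z**2

deg(f) = 2.
Substitute x = X/Z, y = Y/Z into f, then multiply by Z^2.
  monomial -1·x^2·y^0 ↦ -1·X^2·Y^0·Z^0.
  monomial 2·x^1·y^1 ↦ 2·X^1·Y^1·Z^0.
  monomial 3·x^0·y^2 ↦ 3·X^0·Y^2·Z^0.
  monomial 3·x^0·y^1 ↦ 3·X^0·Y^1·Z^1.
  monomial -2·x^0·y^0 ↦ -2·X^0·Y^0·Z^2.
Collecting: F(X, Y, Z) = -X**2 + 2*X*Y + 3*Y**2 + 3*Y*Z - 2*Z**2.


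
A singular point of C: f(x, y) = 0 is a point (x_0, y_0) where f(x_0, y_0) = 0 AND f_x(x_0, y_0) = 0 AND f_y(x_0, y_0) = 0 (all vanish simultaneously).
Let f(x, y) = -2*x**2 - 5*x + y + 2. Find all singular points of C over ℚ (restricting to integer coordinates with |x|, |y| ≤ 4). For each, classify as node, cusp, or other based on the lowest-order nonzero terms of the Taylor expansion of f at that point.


No singular points in the scanned grid; C is smooth there.

Compute partial derivatives:
  f_x = -4*x - 5.
  f_y = 1.
f_y = 1 is a nonzero constant, so f_y never vanishes: no point (x, y) can satisfy f = f_x = f_y = 0. In particular no (x, y) ∈ {−4, ..., 4}² is singular; the curve is smooth.


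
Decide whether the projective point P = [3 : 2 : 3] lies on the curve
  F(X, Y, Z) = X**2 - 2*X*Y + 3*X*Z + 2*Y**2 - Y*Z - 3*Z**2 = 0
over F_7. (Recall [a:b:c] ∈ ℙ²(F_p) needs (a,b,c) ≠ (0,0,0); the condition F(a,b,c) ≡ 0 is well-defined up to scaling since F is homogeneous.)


F(3,2,3) ≡ 6 (mod 7); P is NOT on the curve.

Evaluate F(3, 2, 3) term-by-term (mod 7).
  X**2 ↦ 1·9·1·1 = 9
  -2*X*Y ↦ -2·3·2·1 = -12
  3*X*Z ↦ 3·3·1·3 = 27
  2*Y**2 ↦ 2·1·4·1 = 8
  -Y*Z ↦ -1·1·2·3 = -6
  -3*Z**2 ↦ -3·1·1·9 = -27
Sum: F(3, 2, 3) = (9) + (-12) + (27) + (8) + (-6) + (-27) = -1.
Reducing mod 7: -1 ≡ 6 (mod 7).
Since F(a, b, c) ≡ 6 ≠ 0 (mod 7), P does NOT lie on the curve.


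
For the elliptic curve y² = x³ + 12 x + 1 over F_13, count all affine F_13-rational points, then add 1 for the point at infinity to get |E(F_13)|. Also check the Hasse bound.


Affine points = {(0, 1), (0, 12), (1, 1), (1, 12), (3, 5), (3, 8), (4, 3), (4, 10), (5, 2), (5, 11), (6, 4), (6, 9), (7, 5), (7, 8), (10, 4), (10, 9), (12, 1), (12, 12)}; affine count = 18; |E(F_13)| = 19.

Discriminant check: Δ ∝ 4a³ + 27b² = 4·12³ + 27·1² = 4·1728 + 27·1 ≡ 10 (mod 13). Nonzero ⇒ E is nonsingular.
For each x ∈ F_13, compute rhs = x³ + 12·x + 1 mod 13, then count y ∈ F_13 with y² ≡ rhs.
  x = 0: rhs = 1, matching y values: 1, 12 (2 points).
  x = 1: rhs = 1, matching y values: 1, 12 (2 points).
  x = 2: rhs = 7, matching y values: none (0 points).
  x = 3: rhs = 12, matching y values: 5, 8 (2 points).
  x = 4: rhs = 9, matching y values: 3, 10 (2 points).
  x = 5: rhs = 4, matching y values: 2, 11 (2 points).
  x = 6: rhs = 3, matching y values: 4, 9 (2 points).
  x = 7: rhs = 12, matching y values: 5, 8 (2 points).
  x = 8: rhs = 11, matching y values: none (0 points).
  x = 9: rhs = 6, matching y values: none (0 points).
  x = 10: rhs = 3, matching y values: 4, 9 (2 points).
  x = 11: rhs = 8, matching y values: none (0 points).
  x = 12: rhs = 1, matching y values: 1, 12 (2 points).
Total affine count: 18.
Full point count |E(F_13)| = 18 + 1 = 19.
Hasse bound: |19 − (13+1)| = |5| = 5 ≤ 2√13 ≈ 7.2111 ✓.


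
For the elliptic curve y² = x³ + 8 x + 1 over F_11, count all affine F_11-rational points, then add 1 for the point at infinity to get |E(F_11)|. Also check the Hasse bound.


Affine points = {(0, 1), (0, 10), (2, 5), (2, 6), (4, 3), (4, 8), (5, 1), (5, 10), (6, 1), (6, 10), (7, 2), (7, 9), (8, 4), (8, 7), (10, 5), (10, 6)}; affine count = 16; |E(F_11)| = 17.

Discriminant check: Δ ∝ 4a³ + 27b² = 4·8³ + 27·1² = 4·512 + 27·1 ≡ 7 (mod 11). Nonzero ⇒ E is nonsingular.
For each x ∈ F_11, compute rhs = x³ + 8·x + 1 mod 11, then count y ∈ F_11 with y² ≡ rhs.
  x = 0: rhs = 1, matching y values: 1, 10 (2 points).
  x = 1: rhs = 10, matching y values: none (0 points).
  x = 2: rhs = 3, matching y values: 5, 6 (2 points).
  x = 3: rhs = 8, matching y values: none (0 points).
  x = 4: rhs = 9, matching y values: 3, 8 (2 points).
  x = 5: rhs = 1, matching y values: 1, 10 (2 points).
  x = 6: rhs = 1, matching y values: 1, 10 (2 points).
  x = 7: rhs = 4, matching y values: 2, 9 (2 points).
  x = 8: rhs = 5, matching y values: 4, 7 (2 points).
  x = 9: rhs = 10, matching y values: none (0 points).
  x = 10: rhs = 3, matching y values: 5, 6 (2 points).
Total affine count: 16.
Full point count |E(F_11)| = 16 + 1 = 17.
Hasse bound: |17 − (11+1)| = |5| = 5 ≤ 2√11 ≈ 6.6332 ✓.


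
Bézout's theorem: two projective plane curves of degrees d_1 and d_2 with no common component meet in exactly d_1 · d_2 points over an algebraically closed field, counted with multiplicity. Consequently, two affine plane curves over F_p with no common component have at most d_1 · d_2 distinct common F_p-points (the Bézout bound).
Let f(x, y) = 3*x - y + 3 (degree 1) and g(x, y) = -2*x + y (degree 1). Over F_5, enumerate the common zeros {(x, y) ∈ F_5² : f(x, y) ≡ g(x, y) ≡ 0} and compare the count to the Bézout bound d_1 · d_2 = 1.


Common zeros: {(2, 4)}; count = 1; Bézout bound = 1.

deg(f) = 1, deg(g) = 1, so Bézout bound = 1.
Scan x ∈ F_5. For each x, list the y ∈ F_5 with f(x, y) ≡ 0 and those with g(x, y) ≡ 0 (mod 5); the common zeros in that column are the intersection.
  x = 0: f ≡ 0 at y ∈ {3}; g ≡ 0 at y ∈ {0}; common: ∅.
  x = 1: f ≡ 0 at y ∈ {1}; g ≡ 0 at y ∈ {2}; common: ∅.
  x = 2: f ≡ 0 at y ∈ {4}; g ≡ 0 at y ∈ {4}; common: {4}.
  x = 3: f ≡ 0 at y ∈ {2}; g ≡ 0 at y ∈ {1}; common: ∅.
  x = 4: f ≡ 0 at y ∈ {0}; g ≡ 0 at y ∈ {3}; common: ∅.
Collecting: common zeros = {(2, 4)}, so the count is 1.
Comparison with the Bézout bound: 1 ≤ 1 = deg(f)·deg(g), as expected for curves with no common component (the bound is attained).


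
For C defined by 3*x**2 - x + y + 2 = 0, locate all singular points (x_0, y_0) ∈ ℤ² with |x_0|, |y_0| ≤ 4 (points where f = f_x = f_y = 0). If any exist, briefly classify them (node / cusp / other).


No singular points in the scanned grid; C is smooth there.

Compute partial derivatives:
  f_x = 6*x - 1.
  f_y = 1.
f_y = 1 is a nonzero constant, so f_y never vanishes: no point (x, y) can satisfy f = f_x = f_y = 0. In particular no (x, y) ∈ {−4, ..., 4}² is singular; the curve is smooth.


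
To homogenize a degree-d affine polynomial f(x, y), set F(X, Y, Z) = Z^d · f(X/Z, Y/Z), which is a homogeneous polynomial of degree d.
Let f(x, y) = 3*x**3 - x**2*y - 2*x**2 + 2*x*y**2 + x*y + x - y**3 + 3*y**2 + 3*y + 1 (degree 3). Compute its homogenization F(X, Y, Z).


F(X, Y, Z) = 3*X**3 - X**2*Y - 2*X**2*Z + 2*X*Y**2 + X*Y*Z + X*Z**2 - Y**3 + 3*Y**2*Z + 3*Y*Z**2 + Z**3

deg(f) = 3.
Substitute x = X/Z, y = Y/Z into f, then multiply by Z^3.
  monomial 3·x^3·y^0 ↦ 3·X^3·Y^0·Z^0.
  monomial -1·x^2·y^1 ↦ -1·X^2·Y^1·Z^0.
  monomial -2·x^2·y^0 ↦ -2·X^2·Y^0·Z^1.
  monomial 2·x^1·y^2 ↦ 2·X^1·Y^2·Z^0.
  monomial 1·x^1·y^1 ↦ 1·X^1·Y^1·Z^1.
  monomial 1·x^1·y^0 ↦ 1·X^1·Y^0·Z^2.
  monomial -1·x^0·y^3 ↦ -1·X^0·Y^3·Z^0.
  monomial 3·x^0·y^2 ↦ 3·X^0·Y^2·Z^1.
  monomial 3·x^0·y^1 ↦ 3·X^0·Y^1·Z^2.
  monomial 1·x^0·y^0 ↦ 1·X^0·Y^0·Z^3.
Collecting: F(X, Y, Z) = 3*X**3 - X**2*Y - 2*X**2*Z + 2*X*Y**2 + X*Y*Z + X*Z**2 - Y**3 + 3*Y**2*Z + 3*Y*Z**2 + Z**3.


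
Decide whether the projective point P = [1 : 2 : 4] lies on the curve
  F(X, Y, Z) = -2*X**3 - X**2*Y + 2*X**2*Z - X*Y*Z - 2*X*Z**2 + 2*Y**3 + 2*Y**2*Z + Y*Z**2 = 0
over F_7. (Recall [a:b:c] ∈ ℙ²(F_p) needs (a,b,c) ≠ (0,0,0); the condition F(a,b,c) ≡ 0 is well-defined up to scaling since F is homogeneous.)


F(1,2,4) ≡ 2 (mod 7); P is NOT on the curve.

Evaluate F(1, 2, 4) term-by-term (mod 7).
  -2*X**3 ↦ -2·1·1·1 = -2
  -X**2*Y ↦ -1·1·2·1 = -2
  2*X**2*Z ↦ 2·1·1·4 = 8
  -X*Y*Z ↦ -1·1·2·4 = -8
  -2*X*Z**2 ↦ -2·1·1·16 = -32
  2*Y**3 ↦ 2·1·8·1 = 16
  2*Y**2*Z ↦ 2·1·4·4 = 32
  Y*Z**2 ↦ 1·1·2·16 = 32
Sum: F(1, 2, 4) = (-2) + (-2) + (8) + (-8) + (-32) + (16) + (32) + (32) = 44.
Reducing mod 7: 44 ≡ 2 (mod 7).
Since F(a, b, c) ≡ 2 ≠ 0 (mod 7), P does NOT lie on the curve.


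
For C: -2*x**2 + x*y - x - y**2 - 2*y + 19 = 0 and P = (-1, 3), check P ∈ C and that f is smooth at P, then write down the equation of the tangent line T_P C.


Tangent line at P: 6*x - 9*y + 33 = 0.

Step 1: f(-1, 3) = 0, so P lies on C.
Step 2: partial derivatives
  f_x(x, y) = -4*x + y - 1, f_y(x, y) = x - 2*y - 2.
  f_x(P) = 6, f_y(P) = -9 (gradient nonzero, so P is smooth).
Step 3: tangent line at P: 6·(x − -1) + -9·(y − 3) = 0.
Expanding: 6*x - 9*y + 33 = 0.


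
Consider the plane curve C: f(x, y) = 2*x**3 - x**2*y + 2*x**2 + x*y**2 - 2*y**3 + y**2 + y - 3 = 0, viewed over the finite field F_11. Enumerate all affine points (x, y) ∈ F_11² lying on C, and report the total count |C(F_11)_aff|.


Affine F_11-points: {(2, 2), (2, 7), (2, 9), (3, 5), (5, 0), (5, 5), (5, 9), (7, 0), (8, 4), (9, 0), (10, 5)}; count = 11.

For each of the 121 pairs (x, y) ∈ F_11², evaluate f(x, y) mod 11. Record the zeros.
  x = 0: [0↦8, 1↦8, 2↦9, 3↦10, 4↦10, 5↦8, 6↦3, 7↦5, 8↦2, 9↦4, 10↦10]  zeros at y ∈ ∅
  x = 1: [0↦1, 1↦1, 2↦4, 3↦9, 4↦4, 5↦10, 6↦4, 7↦7, 8↦7, 9↦3, 10↦5]  zeros at y ∈ ∅
  x = 2: [0↦10, 1↦8, 2↦0, 3↦7, 4↦6, 5↦7, 6↦9, 7↦0, 8↦1, 9↦0, 10↦7]  zeros at y ∈ {2, 7, 9}
  x = 3: [0↦3, 1↦8, 2↦9, 3↦5, 4↦6, 5↦0, 6↦8, 7↦7, 8↦7, 9↦7, 10↦6]  zeros at y ∈ {5}
  x = 4: [0↦3, 1↦2, 2↦10, 3↦4, 4↦5, 5↦1, 6↦2, 7↦7, 8↦4, 9↦3, 10↦3]  zeros at y ∈ ∅
  x = 5: [0↦0, 1↦2, 2↦4, 3↦5, 4↦4, 5↦0, 6↦3, 7↦1, 8↦4, 9↦0, 10↦10]  zeros at y ∈ {0, 5, 9}
  x = 6: [0↦6, 1↦9, 2↦3, 3↦9, 4↦4, 5↦9, 6↦1, 7↦1, 8↦8, 9↦10, 10↦6]  zeros at y ∈ ∅
  x = 7: [0↦0, 1↦2, 2↦8, 3↦6, 4↦6, 5↦7, 6↦8, 7↦8, 8↦6, 9↦1, 10↦3]  zeros at y ∈ {0}
  x = 8: [0↦5, 1↦4, 2↦9, 3↦8, 4↦0, 5↦6, 6↦3, 7↦1, 8↦10, 9↦7, 10↦2]  zeros at y ∈ {4}
  x = 9: [0↦0, 1↦5, 2↦7, 3↦5, 4↦9, 5↦7, 6↦9, 7↦3, 8↦10, 9↦7, 10↦4]  zeros at y ∈ {0}
  x = 10: [0↦8, 1↦6, 2↦3, 3↦9, 4↦1, 5↦0, 6↦5, 7↦4, 8↦7, 9↦2, 10↦10]  zeros at y ∈ {5}
Collecting zeros: affine points = {(2, 2), (2, 7), (2, 9), (3, 5), (5, 0), (5, 5), (5, 9), (7, 0), (8, 4), (9, 0), (10, 5)}.
Total count |C(F_11)_aff| = 11.


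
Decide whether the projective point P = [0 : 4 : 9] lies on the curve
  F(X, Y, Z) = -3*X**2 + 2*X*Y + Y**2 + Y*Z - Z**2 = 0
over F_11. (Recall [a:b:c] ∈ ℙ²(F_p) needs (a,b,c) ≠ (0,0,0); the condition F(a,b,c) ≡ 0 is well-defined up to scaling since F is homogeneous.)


F(0,4,9) ≡ 4 (mod 11); P is NOT on the curve.

Evaluate F(0, 4, 9) term-by-term (mod 11).
  -3*X**2 ↦ -3·0·1·1 = 0
  2*X*Y ↦ 2·0·4·1 = 0
  Y**2 ↦ 1·1·16·1 = 16
  Y*Z ↦ 1·1·4·9 = 36
  -Z**2 ↦ -1·1·1·81 = -81
Sum: F(0, 4, 9) = (0) + (0) + (16) + (36) + (-81) = -29.
Reducing mod 11: -29 ≡ 4 (mod 11).
Since F(a, b, c) ≡ 4 ≠ 0 (mod 11), P does NOT lie on the curve.


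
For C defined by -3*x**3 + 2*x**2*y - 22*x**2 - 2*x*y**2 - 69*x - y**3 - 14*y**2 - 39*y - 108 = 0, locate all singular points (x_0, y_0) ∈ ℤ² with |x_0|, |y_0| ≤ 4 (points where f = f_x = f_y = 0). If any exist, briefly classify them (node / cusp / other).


Singular points: {(-3, -3)}; classification: node.

Compute partial derivatives:
  f_x = -9*x**2 + 4*x*y - 44*x - 2*y**2 - 69.
  f_y = 2*x**2 - 4*x*y - 3*y**2 - 28*y - 39.
Scan x_0 ∈ {−4, ..., 4}. For each x_0, f_y(x_0, y) is a polynomial in y; find its integer roots y ∈ {−4, ..., 4}, then test f_x and f at those candidates.
  x = -4: f_y(-4, y) = -3*y**2 - 12*y - 7; no integer root y with |y| ≤ 4.
  x = -3: f_y(-3, y) = -3*y**2 - 16*y - 21; vanishes at y ∈ {-3}. (-3, -3): f_x = 0, f = 0 — SINGULAR.
  x = -2: f_y(-2, y) = -3*y**2 - 20*y - 31; no integer root y with |y| ≤ 4.
  x = -1: f_y(-1, y) = -3*y**2 - 24*y - 37; no integer root y with |y| ≤ 4.
  x = 0: f_y(0, y) = -3*y**2 - 28*y - 39; no integer root y with |y| ≤ 4.
  x = 1: f_y(1, y) = -3*y**2 - 32*y - 37; no integer root y with |y| ≤ 4.
  x = 2: f_y(2, y) = -3*y**2 - 36*y - 31; no integer root y with |y| ≤ 4.
  x = 3: f_y(3, y) = -3*y**2 - 40*y - 21; no integer root y with |y| ≤ 4.
  x = 4: f_y(4, y) = -3*y**2 - 44*y - 7; no integer root y with |y| ≤ 4.
Only singular point on the grid: (-3, -3).
Classify: substitute x = -3 + u, y = -3 + v and expand: f = -3*u**3 + 2*u**2*v - u**2 - 2*u*v**2 - v**3 + v**2.
No constant or linear terms (consistent with a singular point). Quadratic part: -u**2 + v**2. Cubic part: -3*u**3 + 2*u**2*v - 2*u*v**2 - v**3.
The quadratic part v**2 - u**2 = (v − u)(v + u) splits into two distinct linear factors, so there are two distinct tangent lines y − -3 = ±(x − -3) — this is a node (ordinary double point).
Classification: node.


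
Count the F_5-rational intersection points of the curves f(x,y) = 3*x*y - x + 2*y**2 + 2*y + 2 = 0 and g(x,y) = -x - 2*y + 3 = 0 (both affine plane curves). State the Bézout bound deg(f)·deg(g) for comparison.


Common zeros: ∅; count = 0; Bézout bound = 2.

deg(f) = 2, deg(g) = 1, so Bézout bound = 2.
Scan x ∈ F_5. For each x, list the y ∈ F_5 with f(x, y) ≡ 0 and those with g(x, y) ≡ 0 (mod 5); the common zeros in that column are the intersection.
  x = 0: f ≡ 0 at y ∈ ∅; g ≡ 0 at y ∈ {4}; common: ∅.
  x = 1: f ≡ 0 at y ∈ ∅; g ≡ 0 at y ∈ {1}; common: ∅.
  x = 2: f ≡ 0 at y ∈ {0, 1}; g ≡ 0 at y ∈ {3}; common: ∅.
  x = 3: f ≡ 0 at y ∈ {3, 4}; g ≡ 0 at y ∈ {0}; common: ∅.
  x = 4: f ≡ 0 at y ∈ ∅; g ≡ 0 at y ∈ {2}; common: ∅.
Collecting: common zeros = ∅, so the count is 0.
Comparison with the Bézout bound: 0 ≤ 2 = deg(f)·deg(g), as expected for curves with no common component (the affine F_5-count falls short of the bound because intersections may lie at infinity, over extension fields, or carry multiplicity).


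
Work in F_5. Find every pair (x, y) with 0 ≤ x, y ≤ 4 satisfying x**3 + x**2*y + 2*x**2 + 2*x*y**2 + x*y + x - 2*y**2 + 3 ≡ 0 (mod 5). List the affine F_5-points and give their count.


Affine F_5-points: {(0, 2), (0, 3), (1, 4)}; count = 3.

For each of the 25 pairs (x, y) ∈ F_5², evaluate f(x, y) mod 5. Record the zeros.
  x = 0: [0↦3, 1↦1, 2↦0, 3↦0, 4↦1]  zeros at y ∈ {2, 3}
  x = 1: [0↦2, 1↦4, 2↦1, 3↦3, 4↦0]  zeros at y ∈ {4}
  x = 2: [0↦1, 1↦4, 2↦1, 3↦2, 4↦2]  zeros at y ∈ ∅
  x = 3: [0↦1, 1↦2, 2↦1, 3↦3, 4↦3]  zeros at y ∈ ∅
  x = 4: [0↦3, 1↦4, 2↦2, 3↦2, 4↦4]  zeros at y ∈ ∅
Collecting zeros: affine points = {(0, 2), (0, 3), (1, 4)}.
Total count |C(F_5)_aff| = 3.


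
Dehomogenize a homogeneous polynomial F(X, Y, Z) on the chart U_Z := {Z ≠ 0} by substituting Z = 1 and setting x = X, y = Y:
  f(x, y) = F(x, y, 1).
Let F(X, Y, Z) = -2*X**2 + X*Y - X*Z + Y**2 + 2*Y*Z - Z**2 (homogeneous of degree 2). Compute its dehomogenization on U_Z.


f(x, y) = -2*x**2 + x*y - x + y**2 + 2*y - 1

On U_Z we set Z = 1. Each monomial c·X^i·Y^j·Z^k in F becomes c·x^i·y^j·1^k = c·x^i·y^j.
Substituting Z = 1: F(X, Y, 1) = -2*x**2 + x*y - x + y**2 + 2*y - 1.
Note: deg(f) ≤ deg(F) = 2; strict inequality happens when F is divisible by Z (lost terms).


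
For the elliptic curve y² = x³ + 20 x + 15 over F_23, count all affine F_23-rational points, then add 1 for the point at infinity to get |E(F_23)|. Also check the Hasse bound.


Affine points = {(1, 6), (1, 17), (6, 11), (6, 12), (9, 2), (9, 21), (11, 5), (11, 18), (14, 7), (14, 16), (17, 1), (17, 22), (19, 3), (19, 20), (21, 6), (21, 17)}; affine count = 16; |E(F_23)| = 17.

Discriminant check: Δ ∝ 4a³ + 27b² = 4·20³ + 27·15² = 4·8000 + 27·225 ≡ 10 (mod 23). Nonzero ⇒ E is nonsingular.
For each x ∈ F_23, compute rhs = x³ + 20·x + 15 mod 23, then count y ∈ F_23 with y² ≡ rhs.
  x = 0: rhs = 15, matching y values: none (0 points).
  x = 1: rhs = 13, matching y values: 6, 17 (2 points).
  x = 2: rhs = 17, matching y values: none (0 points).
  x = 3: rhs = 10, matching y values: none (0 points).
  x = 4: rhs = 21, matching y values: none (0 points).
  x = 5: rhs = 10, matching y values: none (0 points).
  x = 6: rhs = 6, matching y values: 11, 12 (2 points).
  x = 7: rhs = 15, matching y values: none (0 points).
  x = 8: rhs = 20, matching y values: none (0 points).
  x = 9: rhs = 4, matching y values: 2, 21 (2 points).
  x = 10: rhs = 19, matching y values: none (0 points).
  x = 11: rhs = 2, matching y values: 5, 18 (2 points).
  x = 12: rhs = 5, matching y values: none (0 points).
  x = 13: rhs = 11, matching y values: none (0 points).
  x = 14: rhs = 3, matching y values: 7, 16 (2 points).
  x = 15: rhs = 10, matching y values: none (0 points).
  x = 16: rhs = 15, matching y values: none (0 points).
  x = 17: rhs = 1, matching y values: 1, 22 (2 points).
  x = 18: rhs = 20, matching y values: none (0 points).
  x = 19: rhs = 9, matching y values: 3, 20 (2 points).
  x = 20: rhs = 20, matching y values: none (0 points).
  x = 21: rhs = 13, matching y values: 6, 17 (2 points).
  x = 22: rhs = 17, matching y values: none (0 points).
Total affine count: 16.
Full point count |E(F_23)| = 16 + 1 = 17.
Hasse bound: |17 − (23+1)| = |-7| = 7 ≤ 2√23 ≈ 9.5917 ✓.


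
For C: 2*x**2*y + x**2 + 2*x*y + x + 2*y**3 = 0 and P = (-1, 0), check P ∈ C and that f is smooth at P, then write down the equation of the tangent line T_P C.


Tangent line at P: -x - 1 = 0.

Step 1: f(-1, 0) = 0, so P lies on C.
Step 2: partial derivatives
  f_x(x, y) = 4*x*y + 2*x + 2*y + 1, f_y(x, y) = 2*x**2 + 2*x + 6*y**2.
  f_x(P) = -1, f_y(P) = 0 (gradient nonzero, so P is smooth).
Step 3: tangent line at P: -1·(x − -1) + 0·(y − 0) = 0.
Expanding: -x - 1 = 0.


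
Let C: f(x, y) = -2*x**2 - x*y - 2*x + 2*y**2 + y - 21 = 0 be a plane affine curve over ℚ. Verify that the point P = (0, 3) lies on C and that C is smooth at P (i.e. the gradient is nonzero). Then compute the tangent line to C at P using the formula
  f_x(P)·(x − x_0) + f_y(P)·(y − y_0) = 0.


Tangent line at P: -5*x + 13*y - 39 = 0.

Step 1: f(0, 3) = 0, so P lies on C.
Step 2: partial derivatives
  f_x(x, y) = -4*x - y - 2, f_y(x, y) = -x + 4*y + 1.
  f_x(P) = -5, f_y(P) = 13 (gradient nonzero, so P is smooth).
Step 3: tangent line at P: -5·(x − 0) + 13·(y − 3) = 0.
Expanding: -5*x + 13*y - 39 = 0.


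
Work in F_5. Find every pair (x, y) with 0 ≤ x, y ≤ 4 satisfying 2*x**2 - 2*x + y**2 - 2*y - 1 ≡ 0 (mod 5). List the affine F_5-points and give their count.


Affine F_5-points: {(3, 1)}; count = 1.

For each of the 25 pairs (x, y) ∈ F_5², evaluate f(x, y) mod 5. Record the zeros.
  x = 0: [0↦4, 1↦3, 2↦4, 3↦2, 4↦2]  zeros at y ∈ ∅
  x = 1: [0↦4, 1↦3, 2↦4, 3↦2, 4↦2]  zeros at y ∈ ∅
  x = 2: [0↦3, 1↦2, 2↦3, 3↦1, 4↦1]  zeros at y ∈ ∅
  x = 3: [0↦1, 1↦0, 2↦1, 3↦4, 4↦4]  zeros at y ∈ {1}
  x = 4: [0↦3, 1↦2, 2↦3, 3↦1, 4↦1]  zeros at y ∈ ∅
Collecting zeros: affine points = {(3, 1)}.
Total count |C(F_5)_aff| = 1.


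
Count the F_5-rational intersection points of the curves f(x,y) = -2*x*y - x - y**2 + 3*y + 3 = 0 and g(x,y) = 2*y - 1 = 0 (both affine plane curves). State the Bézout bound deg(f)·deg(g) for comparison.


Common zeros: {(4, 3)}; count = 1; Bézout bound = 2.

deg(f) = 2, deg(g) = 1, so Bézout bound = 2.
Scan x ∈ F_5. For each x, list the y ∈ F_5 with f(x, y) ≡ 0 and those with g(x, y) ≡ 0 (mod 5); the common zeros in that column are the intersection.
  x = 0: f ≡ 0 at y ∈ {1, 2}; g ≡ 0 at y ∈ {3}; common: ∅.
  x = 1: f ≡ 0 at y ∈ {2, 4}; g ≡ 0 at y ∈ {3}; common: ∅.
  x = 2: f ≡ 0 at y ∈ {2}; g ≡ 0 at y ∈ {3}; common: ∅.
  x = 3: f ≡ 0 at y ∈ {0, 2}; g ≡ 0 at y ∈ {3}; common: ∅.
  x = 4: f ≡ 0 at y ∈ {2, 3}; g ≡ 0 at y ∈ {3}; common: {3}.
Collecting: common zeros = {(4, 3)}, so the count is 1.
Comparison with the Bézout bound: 1 ≤ 2 = deg(f)·deg(g), as expected for curves with no common component (the affine F_5-count falls short of the bound because intersections may lie at infinity, over extension fields, or carry multiplicity).


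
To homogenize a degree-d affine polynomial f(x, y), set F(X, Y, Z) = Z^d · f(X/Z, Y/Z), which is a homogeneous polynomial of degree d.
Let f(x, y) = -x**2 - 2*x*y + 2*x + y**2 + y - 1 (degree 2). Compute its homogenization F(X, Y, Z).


F(X, Y, Z) = -X**2 - 2*X*Y + 2*X*Z + Y**2 + Y*Z - Z**2

deg(f) = 2.
Substitute x = X/Z, y = Y/Z into f, then multiply by Z^2.
  monomial -1·x^2·y^0 ↦ -1·X^2·Y^0·Z^0.
  monomial -2·x^1·y^1 ↦ -2·X^1·Y^1·Z^0.
  monomial 2·x^1·y^0 ↦ 2·X^1·Y^0·Z^1.
  monomial 1·x^0·y^2 ↦ 1·X^0·Y^2·Z^0.
  monomial 1·x^0·y^1 ↦ 1·X^0·Y^1·Z^1.
  monomial -1·x^0·y^0 ↦ -1·X^0·Y^0·Z^2.
Collecting: F(X, Y, Z) = -X**2 - 2*X*Y + 2*X*Z + Y**2 + Y*Z - Z**2.


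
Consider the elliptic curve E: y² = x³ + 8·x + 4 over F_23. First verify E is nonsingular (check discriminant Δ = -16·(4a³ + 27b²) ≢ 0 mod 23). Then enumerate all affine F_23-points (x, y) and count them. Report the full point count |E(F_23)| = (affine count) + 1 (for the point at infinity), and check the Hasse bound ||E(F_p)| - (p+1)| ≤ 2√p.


Affine points = {(0, 2), (0, 21), (1, 6), (1, 17), (3, 3), (3, 20), (4, 10), (4, 13), (5, 10), (5, 13), (7, 9), (7, 14), (9, 0), (10, 7), (10, 16), (14, 10), (14, 13), (15, 7), (15, 16), (17, 4), (17, 19), (18, 0), (19, 0), (21, 7), (21, 16), (22, 8), (22, 15)}; affine count = 27; |E(F_23)| = 28.

Discriminant check: Δ ∝ 4a³ + 27b² = 4·8³ + 27·4² = 4·512 + 27·16 ≡ 19 (mod 23). Nonzero ⇒ E is nonsingular.
For each x ∈ F_23, compute rhs = x³ + 8·x + 4 mod 23, then count y ∈ F_23 with y² ≡ rhs.
  x = 0: rhs = 4, matching y values: 2, 21 (2 points).
  x = 1: rhs = 13, matching y values: 6, 17 (2 points).
  x = 2: rhs = 5, matching y values: none (0 points).
  x = 3: rhs = 9, matching y values: 3, 20 (2 points).
  x = 4: rhs = 8, matching y values: 10, 13 (2 points).
  x = 5: rhs = 8, matching y values: 10, 13 (2 points).
  x = 6: rhs = 15, matching y values: none (0 points).
  x = 7: rhs = 12, matching y values: 9, 14 (2 points).
  x = 8: rhs = 5, matching y values: none (0 points).
  x = 9: rhs = 0, matching y values: 0 (1 points).
  x = 10: rhs = 3, matching y values: 7, 16 (2 points).
  x = 11: rhs = 20, matching y values: none (0 points).
  x = 12: rhs = 11, matching y values: none (0 points).
  x = 13: rhs = 5, matching y values: none (0 points).
  x = 14: rhs = 8, matching y values: 10, 13 (2 points).
  x = 15: rhs = 3, matching y values: 7, 16 (2 points).
  x = 16: rhs = 19, matching y values: none (0 points).
  x = 17: rhs = 16, matching y values: 4, 19 (2 points).
  x = 18: rhs = 0, matching y values: 0 (1 points).
  x = 19: rhs = 0, matching y values: 0 (1 points).
  x = 20: rhs = 22, matching y values: none (0 points).
  x = 21: rhs = 3, matching y values: 7, 16 (2 points).
  x = 22: rhs = 18, matching y values: 8, 15 (2 points).
Total affine count: 27.
Full point count |E(F_23)| = 27 + 1 = 28.
Hasse bound: |28 − (23+1)| = |4| = 4 ≤ 2√23 ≈ 9.5917 ✓.


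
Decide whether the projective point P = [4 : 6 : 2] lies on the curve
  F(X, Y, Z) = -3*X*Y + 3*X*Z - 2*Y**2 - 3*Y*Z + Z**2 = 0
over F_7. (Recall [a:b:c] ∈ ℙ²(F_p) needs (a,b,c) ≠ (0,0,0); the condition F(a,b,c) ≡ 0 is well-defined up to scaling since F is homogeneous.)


F(4,6,2) ≡ 2 (mod 7); P is NOT on the curve.

Evaluate F(4, 6, 2) term-by-term (mod 7).
  -3*X*Y ↦ -3·4·6·1 = -72
  3*X*Z ↦ 3·4·1·2 = 24
  -2*Y**2 ↦ -2·1·36·1 = -72
  -3*Y*Z ↦ -3·1·6·2 = -36
  Z**2 ↦ 1·1·1·4 = 4
Sum: F(4, 6, 2) = (-72) + (24) + (-72) + (-36) + (4) = -152.
Reducing mod 7: -152 ≡ 2 (mod 7).
Since F(a, b, c) ≡ 2 ≠ 0 (mod 7), P does NOT lie on the curve.


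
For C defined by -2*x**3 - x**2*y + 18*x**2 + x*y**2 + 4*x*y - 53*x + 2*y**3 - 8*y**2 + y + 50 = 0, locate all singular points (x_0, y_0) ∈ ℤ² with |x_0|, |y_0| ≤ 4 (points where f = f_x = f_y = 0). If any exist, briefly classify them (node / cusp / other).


Singular points: {(3, 1)}; classification: node.

Compute partial derivatives:
  f_x = -6*x**2 - 2*x*y + 36*x + y**2 + 4*y - 53.
  f_y = -x**2 + 2*x*y + 4*x + 6*y**2 - 16*y + 1.
Scan x_0 ∈ {−4, ..., 4}. For each x_0, f_y(x_0, y) is a polynomial in y; find its integer roots y ∈ {−4, ..., 4}, then test f_x and f at those candidates.
  x = -4: f_y(-4, y) = 6*y**2 - 24*y - 31; no integer root y with |y| ≤ 4.
  x = -3: f_y(-3, y) = 6*y**2 - 22*y - 20; no integer root y with |y| ≤ 4.
  x = -2: f_y(-2, y) = 6*y**2 - 20*y - 11; no integer root y with |y| ≤ 4.
  x = -1: f_y(-1, y) = 6*y**2 - 18*y - 4; no integer root y with |y| ≤ 4.
  x = 0: f_y(0, y) = 6*y**2 - 16*y + 1; no integer root y with |y| ≤ 4.
  x = 1: f_y(1, y) = 6*y**2 - 14*y + 4; vanishes at y ∈ {2}. (1, 2): f_x = -15 ≠ 0.
  x = 2: f_y(2, y) = 6*y**2 - 12*y + 5; no integer root y with |y| ≤ 4.
  x = 3: f_y(3, y) = 6*y**2 - 10*y + 4; vanishes at y ∈ {1}. (3, 1): f_x = 0, f = 0 — SINGULAR.
  x = 4: f_y(4, y) = 6*y**2 - 8*y + 1; no integer root y with |y| ≤ 4.
Only singular point on the grid: (3, 1).
Classify: substitute x = 3 + u, y = 1 + v and expand: f = -2*u**3 - u**2*v - u**2 + u*v**2 + 2*v**3 + v**2.
No constant or linear terms (consistent with a singular point). Quadratic part: -u**2 + v**2. Cubic part: -2*u**3 - u**2*v + u*v**2 + 2*v**3.
The quadratic part v**2 - u**2 = (v − u)(v + u) splits into two distinct linear factors, so there are two distinct tangent lines y − 1 = ±(x − 3) — this is a node (ordinary double point).
Classification: node.


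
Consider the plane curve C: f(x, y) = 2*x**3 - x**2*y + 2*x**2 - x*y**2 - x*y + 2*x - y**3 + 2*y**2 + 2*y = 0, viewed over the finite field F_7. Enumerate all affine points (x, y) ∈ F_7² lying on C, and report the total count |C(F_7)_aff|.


Affine F_7-points: {(0, 0), (1, 4), (2, 0), (3, 4), (4, 0), (4, 1), (4, 4), (5, 6), (6, 5), (6, 6)}; count = 10.

For each of the 49 pairs (x, y) ∈ F_7², evaluate f(x, y) mod 7. Record the zeros.
  x = 0: [0↦0, 1↦3, 2↦4, 3↦4, 4↦4, 5↦5, 6↦1]  zeros at y ∈ {0}
  x = 1: [0↦6, 1↦6, 2↦2, 3↦2, 4↦0, 5↦4, 6↦1]  zeros at y ∈ {4}
  x = 2: [0↦0, 1↦2, 2↦5, 3↦3, 4↦4, 5↦2, 6↦5]  zeros at y ∈ {0}
  x = 3: [0↦1, 1↦3, 2↦4, 3↦5, 4↦0, 5↦4, 6↦4]  zeros at y ∈ {4}
  x = 4: [0↦0, 1↦0, 2↦4, 3↦6, 4↦0, 5↦1, 6↦3]  zeros at y ∈ {0, 1, 4}
  x = 5: [0↦2, 1↦5, 2↦3, 3↦4, 4↦2, 5↦5, 6↦0]  zeros at y ∈ {6}
  x = 6: [0↦5, 1↦2, 2↦6, 3↦4, 4↦4, 5↦0, 6↦0]  zeros at y ∈ {5, 6}
Collecting zeros: affine points = {(0, 0), (1, 4), (2, 0), (3, 4), (4, 0), (4, 1), (4, 4), (5, 6), (6, 5), (6, 6)}.
Total count |C(F_7)_aff| = 10.


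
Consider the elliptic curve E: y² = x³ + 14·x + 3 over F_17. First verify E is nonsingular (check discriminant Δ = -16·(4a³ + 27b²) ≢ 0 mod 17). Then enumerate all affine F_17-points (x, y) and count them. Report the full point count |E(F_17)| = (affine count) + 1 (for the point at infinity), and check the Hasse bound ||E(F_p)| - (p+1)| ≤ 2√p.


Affine points = {(1, 1), (1, 16), (3, 2), (3, 15), (4, 2), (4, 15), (7, 6), (7, 11), (8, 7), (8, 10), (9, 5), (9, 12), (10, 2), (10, 15), (11, 3), (11, 14), (13, 6), (13, 11), (14, 6), (14, 11), (15, 1), (15, 16)}; affine count = 22; |E(F_17)| = 23.

Discriminant check: Δ ∝ 4a³ + 27b² = 4·14³ + 27·3² = 4·2744 + 27·9 ≡ 16 (mod 17). Nonzero ⇒ E is nonsingular.
For each x ∈ F_17, compute rhs = x³ + 14·x + 3 mod 17, then count y ∈ F_17 with y² ≡ rhs.
  x = 0: rhs = 3, matching y values: none (0 points).
  x = 1: rhs = 1, matching y values: 1, 16 (2 points).
  x = 2: rhs = 5, matching y values: none (0 points).
  x = 3: rhs = 4, matching y values: 2, 15 (2 points).
  x = 4: rhs = 4, matching y values: 2, 15 (2 points).
  x = 5: rhs = 11, matching y values: none (0 points).
  x = 6: rhs = 14, matching y values: none (0 points).
  x = 7: rhs = 2, matching y values: 6, 11 (2 points).
  x = 8: rhs = 15, matching y values: 7, 10 (2 points).
  x = 9: rhs = 8, matching y values: 5, 12 (2 points).
  x = 10: rhs = 4, matching y values: 2, 15 (2 points).
  x = 11: rhs = 9, matching y values: 3, 14 (2 points).
  x = 12: rhs = 12, matching y values: none (0 points).
  x = 13: rhs = 2, matching y values: 6, 11 (2 points).
  x = 14: rhs = 2, matching y values: 6, 11 (2 points).
  x = 15: rhs = 1, matching y values: 1, 16 (2 points).
  x = 16: rhs = 5, matching y values: none (0 points).
Total affine count: 22.
Full point count |E(F_17)| = 22 + 1 = 23.
Hasse bound: |23 − (17+1)| = |5| = 5 ≤ 2√17 ≈ 8.2462 ✓.


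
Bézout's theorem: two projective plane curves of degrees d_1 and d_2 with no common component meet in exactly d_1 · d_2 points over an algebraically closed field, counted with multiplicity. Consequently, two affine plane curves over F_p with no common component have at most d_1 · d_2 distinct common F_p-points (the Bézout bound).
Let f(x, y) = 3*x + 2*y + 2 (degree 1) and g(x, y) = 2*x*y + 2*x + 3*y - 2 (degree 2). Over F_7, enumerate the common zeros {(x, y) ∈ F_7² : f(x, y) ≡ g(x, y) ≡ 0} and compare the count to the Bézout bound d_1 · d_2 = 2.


Common zeros: {(3, 5), (6, 4)}; count = 2; Bézout bound = 2.

deg(f) = 1, deg(g) = 2, so Bézout bound = 2.
Scan x ∈ F_7. For each x, list the y ∈ F_7 with f(x, y) ≡ 0 and those with g(x, y) ≡ 0 (mod 7); the common zeros in that column are the intersection.
  x = 0: f ≡ 0 at y ∈ {6}; g ≡ 0 at y ∈ {3}; common: ∅.
  x = 1: f ≡ 0 at y ∈ {1}; g ≡ 0 at y ∈ {0}; common: ∅.
  x = 2: f ≡ 0 at y ∈ {3}; g ≡ 0 at y ∈ ∅; common: ∅.
  x = 3: f ≡ 0 at y ∈ {5}; g ≡ 0 at y ∈ {5}; common: {5}.
  x = 4: f ≡ 0 at y ∈ {0}; g ≡ 0 at y ∈ {2}; common: ∅.
  x = 5: f ≡ 0 at y ∈ {2}; g ≡ 0 at y ∈ {1}; common: ∅.
  x = 6: f ≡ 0 at y ∈ {4}; g ≡ 0 at y ∈ {4}; common: {4}.
Collecting: common zeros = {(3, 5), (6, 4)}, so the count is 2.
Comparison with the Bézout bound: 2 ≤ 2 = deg(f)·deg(g), as expected for curves with no common component (the bound is attained).


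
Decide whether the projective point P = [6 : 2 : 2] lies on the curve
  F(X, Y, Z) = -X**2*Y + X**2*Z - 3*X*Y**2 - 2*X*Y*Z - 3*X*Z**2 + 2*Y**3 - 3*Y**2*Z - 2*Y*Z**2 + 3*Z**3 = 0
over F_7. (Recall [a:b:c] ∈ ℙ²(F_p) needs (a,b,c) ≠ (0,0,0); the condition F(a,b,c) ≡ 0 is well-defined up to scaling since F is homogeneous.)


F(6,2,2) ≡ 4 (mod 7); P is NOT on the curve.

Evaluate F(6, 2, 2) term-by-term (mod 7).
  -X**2*Y ↦ -1·36·2·1 = -72
  X**2*Z ↦ 1·36·1·2 = 72
  -3*X*Y**2 ↦ -3·6·4·1 = -72
  -2*X*Y*Z ↦ -2·6·2·2 = -48
  -3*X*Z**2 ↦ -3·6·1·4 = -72
  2*Y**3 ↦ 2·1·8·1 = 16
  -3*Y**2*Z ↦ -3·1·4·2 = -24
  -2*Y*Z**2 ↦ -2·1·2·4 = -16
  3*Z**3 ↦ 3·1·1·8 = 24
Sum: F(6, 2, 2) = (-72) + (72) + (-72) + (-48) + (-72) + (16) + (-24) + (-16) + (24) = -192.
Reducing mod 7: -192 ≡ 4 (mod 7).
Since F(a, b, c) ≡ 4 ≠ 0 (mod 7), P does NOT lie on the curve.


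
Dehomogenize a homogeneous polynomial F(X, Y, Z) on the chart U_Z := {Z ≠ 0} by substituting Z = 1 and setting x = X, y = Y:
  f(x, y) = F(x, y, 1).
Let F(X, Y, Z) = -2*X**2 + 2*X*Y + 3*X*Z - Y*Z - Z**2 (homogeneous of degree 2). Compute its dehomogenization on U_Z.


f(x, y) = -2*x**2 + 2*x*y + 3*x - y - 1

On U_Z we set Z = 1. Each monomial c·X^i·Y^j·Z^k in F becomes c·x^i·y^j·1^k = c·x^i·y^j.
Substituting Z = 1: F(X, Y, 1) = -2*x**2 + 2*x*y + 3*x - y - 1.
Note: deg(f) ≤ deg(F) = 2; strict inequality happens when F is divisible by Z (lost terms).


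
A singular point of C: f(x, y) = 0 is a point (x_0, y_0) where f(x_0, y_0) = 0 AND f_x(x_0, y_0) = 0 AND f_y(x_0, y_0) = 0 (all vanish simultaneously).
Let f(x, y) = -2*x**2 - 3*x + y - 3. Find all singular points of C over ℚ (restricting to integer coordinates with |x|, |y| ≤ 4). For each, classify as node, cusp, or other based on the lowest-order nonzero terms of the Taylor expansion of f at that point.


No singular points in the scanned grid; C is smooth there.

Compute partial derivatives:
  f_x = -4*x - 3.
  f_y = 1.
f_y = 1 is a nonzero constant, so f_y never vanishes: no point (x, y) can satisfy f = f_x = f_y = 0. In particular no (x, y) ∈ {−4, ..., 4}² is singular; the curve is smooth.


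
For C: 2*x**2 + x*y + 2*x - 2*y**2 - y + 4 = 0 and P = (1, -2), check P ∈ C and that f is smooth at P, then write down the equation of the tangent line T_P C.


Tangent line at P: 4*x + 8*y + 12 = 0.

Step 1: f(1, -2) = 0, so P lies on C.
Step 2: partial derivatives
  f_x(x, y) = 4*x + y + 2, f_y(x, y) = x - 4*y - 1.
  f_x(P) = 4, f_y(P) = 8 (gradient nonzero, so P is smooth).
Step 3: tangent line at P: 4·(x − 1) + 8·(y − -2) = 0.
Expanding: 4*x + 8*y + 12 = 0.


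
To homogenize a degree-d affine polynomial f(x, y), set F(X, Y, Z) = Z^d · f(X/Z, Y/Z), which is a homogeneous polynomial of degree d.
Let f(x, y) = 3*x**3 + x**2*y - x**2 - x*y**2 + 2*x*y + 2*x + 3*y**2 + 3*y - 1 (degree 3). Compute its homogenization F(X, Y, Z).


F(X, Y, Z) = 3*X**3 + X**2*Y - X**2*Z - X*Y**2 + 2*X*Y*Z + 2*X*Z**2 + 3*Y**2*Z + 3*Y*Z**2 - Z**3

deg(f) = 3.
Substitute x = X/Z, y = Y/Z into f, then multiply by Z^3.
  monomial 3·x^3·y^0 ↦ 3·X^3·Y^0·Z^0.
  monomial 1·x^2·y^1 ↦ 1·X^2·Y^1·Z^0.
  monomial -1·x^2·y^0 ↦ -1·X^2·Y^0·Z^1.
  monomial -1·x^1·y^2 ↦ -1·X^1·Y^2·Z^0.
  monomial 2·x^1·y^1 ↦ 2·X^1·Y^1·Z^1.
  monomial 2·x^1·y^0 ↦ 2·X^1·Y^0·Z^2.
  monomial 3·x^0·y^2 ↦ 3·X^0·Y^2·Z^1.
  monomial 3·x^0·y^1 ↦ 3·X^0·Y^1·Z^2.
  monomial -1·x^0·y^0 ↦ -1·X^0·Y^0·Z^3.
Collecting: F(X, Y, Z) = 3*X**3 + X**2*Y - X**2*Z - X*Y**2 + 2*X*Y*Z + 2*X*Z**2 + 3*Y**2*Z + 3*Y*Z**2 - Z**3.


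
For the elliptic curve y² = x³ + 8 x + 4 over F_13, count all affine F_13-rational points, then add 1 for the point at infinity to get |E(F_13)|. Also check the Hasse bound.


Affine points = {(0, 2), (0, 11), (1, 0), (3, 4), (3, 9), (4, 3), (4, 10), (5, 0), (7, 0), (9, 5), (9, 8)}; affine count = 11; |E(F_13)| = 12.

Discriminant check: Δ ∝ 4a³ + 27b² = 4·8³ + 27·4² = 4·512 + 27·16 ≡ 10 (mod 13). Nonzero ⇒ E is nonsingular.
For each x ∈ F_13, compute rhs = x³ + 8·x + 4 mod 13, then count y ∈ F_13 with y² ≡ rhs.
  x = 0: rhs = 4, matching y values: 2, 11 (2 points).
  x = 1: rhs = 0, matching y values: 0 (1 points).
  x = 2: rhs = 2, matching y values: none (0 points).
  x = 3: rhs = 3, matching y values: 4, 9 (2 points).
  x = 4: rhs = 9, matching y values: 3, 10 (2 points).
  x = 5: rhs = 0, matching y values: 0 (1 points).
  x = 6: rhs = 8, matching y values: none (0 points).
  x = 7: rhs = 0, matching y values: 0 (1 points).
  x = 8: rhs = 8, matching y values: none (0 points).
  x = 9: rhs = 12, matching y values: 5, 8 (2 points).
  x = 10: rhs = 5, matching y values: none (0 points).
  x = 11: rhs = 6, matching y values: none (0 points).
  x = 12: rhs = 8, matching y values: none (0 points).
Total affine count: 11.
Full point count |E(F_13)| = 11 + 1 = 12.
Hasse bound: |12 − (13+1)| = |-2| = 2 ≤ 2√13 ≈ 7.2111 ✓.


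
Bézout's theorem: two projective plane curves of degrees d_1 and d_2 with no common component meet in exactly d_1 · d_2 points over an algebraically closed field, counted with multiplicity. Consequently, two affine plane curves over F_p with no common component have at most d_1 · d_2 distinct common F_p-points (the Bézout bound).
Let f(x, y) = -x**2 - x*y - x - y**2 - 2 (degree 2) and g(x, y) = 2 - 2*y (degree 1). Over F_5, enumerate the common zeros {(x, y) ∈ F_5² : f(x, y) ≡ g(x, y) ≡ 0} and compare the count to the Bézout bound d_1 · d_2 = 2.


Common zeros: ∅; count = 0; Bézout bound = 2.

deg(f) = 2, deg(g) = 1, so Bézout bound = 2.
Scan x ∈ F_5. For each x, list the y ∈ F_5 with f(x, y) ≡ 0 and those with g(x, y) ≡ 0 (mod 5); the common zeros in that column are the intersection.
  x = 0: f ≡ 0 at y ∈ ∅; g ≡ 0 at y ∈ {1}; common: ∅.
  x = 1: f ≡ 0 at y ∈ {2}; g ≡ 0 at y ∈ {1}; common: ∅.
  x = 2: f ≡ 0 at y ∈ ∅; g ≡ 0 at y ∈ {1}; common: ∅.
  x = 3: f ≡ 0 at y ∈ ∅; g ≡ 0 at y ∈ {1}; common: ∅.
  x = 4: f ≡ 0 at y ∈ ∅; g ≡ 0 at y ∈ {1}; common: ∅.
Collecting: common zeros = ∅, so the count is 0.
Comparison with the Bézout bound: 0 ≤ 2 = deg(f)·deg(g), as expected for curves with no common component (the affine F_5-count falls short of the bound because intersections may lie at infinity, over extension fields, or carry multiplicity).


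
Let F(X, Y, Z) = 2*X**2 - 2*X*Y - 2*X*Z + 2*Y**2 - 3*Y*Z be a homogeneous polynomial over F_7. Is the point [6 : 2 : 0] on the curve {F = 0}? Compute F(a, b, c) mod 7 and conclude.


F(6,2,0) ≡ 0 (mod 7); P is on the curve.

Evaluate F(6, 2, 0) term-by-term (mod 7).
  2*X**2 ↦ 2·36·1·1 = 72
  -2*X*Y ↦ -2·6·2·1 = -24
  -2*X*Z ↦ -2·6·1·0 = 0
  2*Y**2 ↦ 2·1·4·1 = 8
  -3*Y*Z ↦ -3·1·2·0 = 0
Sum: F(6, 2, 0) = (72) + (-24) + (0) + (8) + (0) = 56.
Reducing mod 7: 56 ≡ 0 (mod 7).
Since F(a, b, c) ≡ 0 (mod 7), P lies on the curve.


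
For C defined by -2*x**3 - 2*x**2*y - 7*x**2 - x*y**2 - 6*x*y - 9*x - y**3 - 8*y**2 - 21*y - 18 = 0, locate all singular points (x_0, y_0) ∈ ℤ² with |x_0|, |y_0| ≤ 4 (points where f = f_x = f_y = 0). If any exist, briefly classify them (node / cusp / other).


Singular points: {(0, -3)}; classification: node.

Compute partial derivatives:
  f_x = -6*x**2 - 4*x*y - 14*x - y**2 - 6*y - 9.
  f_y = -2*x**2 - 2*x*y - 6*x - 3*y**2 - 16*y - 21.
Scan x_0 ∈ {−4, ..., 4}. For each x_0, f_y(x_0, y) is a polynomial in y; find its integer roots y ∈ {−4, ..., 4}, then test f_x and f at those candidates.
  x = -4: f_y(-4, y) = -3*y**2 - 8*y - 29; no integer root y with |y| ≤ 4.
  x = -3: f_y(-3, y) = -3*y**2 - 10*y - 21; no integer root y with |y| ≤ 4.
  x = -2: f_y(-2, y) = -3*y**2 - 12*y - 17; no integer root y with |y| ≤ 4.
  x = -1: f_y(-1, y) = -3*y**2 - 14*y - 17; no integer root y with |y| ≤ 4.
  x = 0: f_y(0, y) = -3*y**2 - 16*y - 21; vanishes at y ∈ {-3}. (0, -3): f_x = 0, f = 0 — SINGULAR.
  x = 1: f_y(1, y) = -3*y**2 - 18*y - 29; no integer root y with |y| ≤ 4.
  x = 2: f_y(2, y) = -3*y**2 - 20*y - 41; no integer root y with |y| ≤ 4.
  x = 3: f_y(3, y) = -3*y**2 - 22*y - 57; no integer root y with |y| ≤ 4.
  x = 4: f_y(4, y) = -3*y**2 - 24*y - 77; no integer root y with |y| ≤ 4.
Only singular point on the grid: (0, -3).
Classify: substitute x = 0 + u, y = -3 + v and expand: f = -2*u**3 - 2*u**2*v - u**2 - u*v**2 - v**3 + v**2.
No constant or linear terms (consistent with a singular point). Quadratic part: -u**2 + v**2. Cubic part: -2*u**3 - 2*u**2*v - u*v**2 - v**3.
The quadratic part v**2 - u**2 = (v − u)(v + u) splits into two distinct linear factors, so there are two distinct tangent lines y − -3 = ±(x − 0) — this is a node (ordinary double point).
Classification: node.
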